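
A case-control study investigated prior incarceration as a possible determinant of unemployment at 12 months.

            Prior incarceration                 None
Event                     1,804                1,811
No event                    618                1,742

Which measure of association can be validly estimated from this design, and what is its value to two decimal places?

2.81

Reading the table with exposure as columns: a = 1804 (Prior incarceration, case), b = 618 (Prior incarceration, non-case), c = 1811 (None, case), d = 1742.
This is a case-control study: participants were sampled on outcome status, so risks in the source population cannot be estimated directly — relative risk is not valid here. The odds ratio is the appropriate measure.
OR = (a·d)/(b·c) = (1804 × 1742) / (618 × 1811) = 3142568 / 1119198 = 2.80787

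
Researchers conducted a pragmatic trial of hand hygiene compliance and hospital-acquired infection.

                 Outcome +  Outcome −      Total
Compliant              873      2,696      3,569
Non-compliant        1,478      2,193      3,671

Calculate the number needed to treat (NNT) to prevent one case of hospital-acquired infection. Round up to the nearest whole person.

Risk in treated group = 873/3569 = 0.24461; risk in control = 1478/3671 = 0.40262.
Absolute risk reduction = 0.40262 − 0.24461 = 0.15801
NNT = 1 / ARR = 1 / 0.15801 = 6.329 → round up → 7

7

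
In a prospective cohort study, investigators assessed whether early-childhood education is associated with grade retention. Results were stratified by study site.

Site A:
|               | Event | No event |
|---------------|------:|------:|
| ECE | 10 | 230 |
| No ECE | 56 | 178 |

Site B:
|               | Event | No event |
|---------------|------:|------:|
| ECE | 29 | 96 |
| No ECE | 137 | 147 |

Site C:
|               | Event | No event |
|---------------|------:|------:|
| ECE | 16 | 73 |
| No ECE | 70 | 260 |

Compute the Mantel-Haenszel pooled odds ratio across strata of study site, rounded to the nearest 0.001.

OR_MH = Σ(aᵢdᵢ/nᵢ) / Σ(bᵢcᵢ/nᵢ), where nᵢ is the stratum total.
Stratum 1 (Site A): n = 474; a·d/n = 10·178/474 = 3.7553; b·c/n = 230·56/474 = 27.1730
Stratum 2 (Site B): n = 409; a·d/n = 29·147/409 = 10.4230; b·c/n = 96·137/409 = 32.1565
Stratum 3 (Site C): n = 419; a·d/n = 16·260/419 = 9.9284; b·c/n = 73·70/419 = 12.1957
OR_MH = (3.7553 + 10.4230 + 9.9284) / (27.1730 + 32.1565 + 12.1957) = 24.1067 / 71.5252 = 0.33704

0.337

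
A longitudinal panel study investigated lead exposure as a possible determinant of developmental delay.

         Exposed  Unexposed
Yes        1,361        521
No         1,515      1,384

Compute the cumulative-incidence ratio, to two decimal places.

Reading the table with exposure as columns: a = 1361 (Exposed, case), b = 1515 (Exposed, non-case), c = 521 (Unexposed, case), d = 1384.
Risk in exposed = 1361/2876 = 0.47323; risk in unexposed = 521/1905 = 0.27349.
RR = 0.47323 / 0.27349 = 1.73032
The risk among the exposed is 1.73 times that among the unexposed.

1.73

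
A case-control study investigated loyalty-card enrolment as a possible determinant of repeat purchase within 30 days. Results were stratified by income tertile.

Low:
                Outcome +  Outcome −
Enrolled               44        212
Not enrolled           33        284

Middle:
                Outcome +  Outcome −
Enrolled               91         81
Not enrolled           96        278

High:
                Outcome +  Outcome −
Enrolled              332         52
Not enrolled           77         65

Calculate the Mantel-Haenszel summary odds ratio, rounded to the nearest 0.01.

3.20

OR_MH = Σ(aᵢdᵢ/nᵢ) / Σ(bᵢcᵢ/nᵢ), where nᵢ is the stratum total.
Stratum 1 (Low): n = 573; a·d/n = 44·284/573 = 21.8080; b·c/n = 212·33/573 = 12.2094
Stratum 2 (Middle): n = 546; a·d/n = 91·278/546 = 46.3333; b·c/n = 81·96/546 = 14.2418
Stratum 3 (High): n = 526; a·d/n = 332·65/526 = 41.0266; b·c/n = 52·77/526 = 7.6122
OR_MH = (21.8080 + 46.3333 + 41.0266) / (12.2094 + 14.2418 + 7.6122) = 109.1680 / 34.0633 = 3.20485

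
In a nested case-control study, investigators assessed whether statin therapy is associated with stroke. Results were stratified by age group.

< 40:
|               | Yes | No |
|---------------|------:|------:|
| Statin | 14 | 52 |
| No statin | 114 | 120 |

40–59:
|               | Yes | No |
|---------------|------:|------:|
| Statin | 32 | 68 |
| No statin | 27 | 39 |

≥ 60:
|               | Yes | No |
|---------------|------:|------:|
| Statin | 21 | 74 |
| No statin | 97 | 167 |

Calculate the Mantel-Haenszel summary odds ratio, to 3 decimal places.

0.450

OR_MH = Σ(aᵢdᵢ/nᵢ) / Σ(bᵢcᵢ/nᵢ), where nᵢ is the stratum total.
Stratum 1 (< 40): n = 300; a·d/n = 14·120/300 = 5.6000; b·c/n = 52·114/300 = 19.7600
Stratum 2 (40–59): n = 166; a·d/n = 32·39/166 = 7.5181; b·c/n = 68·27/166 = 11.0602
Stratum 3 (≥ 60): n = 359; a·d/n = 21·167/359 = 9.7688; b·c/n = 74·97/359 = 19.9944
OR_MH = (5.6000 + 7.5181 + 9.7688) / (19.7600 + 11.0602 + 19.9944) = 22.8869 / 50.8147 = 0.45040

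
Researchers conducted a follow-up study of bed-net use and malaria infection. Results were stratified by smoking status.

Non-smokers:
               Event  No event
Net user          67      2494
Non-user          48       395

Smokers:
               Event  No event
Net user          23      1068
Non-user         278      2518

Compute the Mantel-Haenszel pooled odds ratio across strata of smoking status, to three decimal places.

0.204

OR_MH = Σ(aᵢdᵢ/nᵢ) / Σ(bᵢcᵢ/nᵢ), where nᵢ is the stratum total.
Stratum 1 (Non-smokers): n = 3004; a·d/n = 67·395/3004 = 8.8099; b·c/n = 2494·48/3004 = 39.8509
Stratum 2 (Smokers): n = 3887; a·d/n = 23·2518/3887 = 14.8994; b·c/n = 1068·278/3887 = 76.3838
OR_MH = (8.8099 + 14.8994) / (39.8509 + 76.3838) = 23.7093 / 116.2347 = 0.20398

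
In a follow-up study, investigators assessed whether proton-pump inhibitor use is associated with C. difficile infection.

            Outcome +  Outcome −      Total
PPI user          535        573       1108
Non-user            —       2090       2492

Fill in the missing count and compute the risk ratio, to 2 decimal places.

2.99

The missing cell is in the unexposed row: 2492 − 2090 = 402.
So a = 535, b = 573, c = 402, d = 2090.
RR = [a/(a+b)] / [c/(c+d)] = (535/1108) / (402/2492) = 0.48285/0.16132 = 2.99320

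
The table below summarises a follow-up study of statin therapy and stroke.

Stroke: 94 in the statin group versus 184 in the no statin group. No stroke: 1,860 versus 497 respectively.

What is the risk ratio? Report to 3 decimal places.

From the description: a = 94, b = 1860, c = 184, d = 497.
Risk in exposed = 94/1954 = 0.04811; risk in unexposed = 184/681 = 0.27019.
RR = 0.04811 / 0.27019 = 0.17805
The risk is 82% lower among the exposed than among the unexposed.

0.178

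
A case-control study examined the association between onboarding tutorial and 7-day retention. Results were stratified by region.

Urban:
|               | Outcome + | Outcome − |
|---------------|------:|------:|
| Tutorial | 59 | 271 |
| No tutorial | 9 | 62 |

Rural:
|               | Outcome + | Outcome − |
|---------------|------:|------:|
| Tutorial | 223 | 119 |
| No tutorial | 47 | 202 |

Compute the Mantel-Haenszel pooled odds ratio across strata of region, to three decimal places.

5.490

OR_MH = Σ(aᵢdᵢ/nᵢ) / Σ(bᵢcᵢ/nᵢ), where nᵢ is the stratum total.
Stratum 1 (Urban): n = 401; a·d/n = 59·62/401 = 9.1222; b·c/n = 271·9/401 = 6.0823
Stratum 2 (Rural): n = 591; a·d/n = 223·202/591 = 76.2200; b·c/n = 119·47/591 = 9.4636
OR_MH = (9.1222 + 76.2200) / (6.0823 + 9.4636) = 85.3422 / 15.5459 = 5.48968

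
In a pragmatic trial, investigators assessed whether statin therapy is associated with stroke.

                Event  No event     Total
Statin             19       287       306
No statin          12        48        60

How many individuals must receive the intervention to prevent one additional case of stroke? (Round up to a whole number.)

8

Risk in treated group = 19/306 = 0.06209; risk in control = 12/60 = 0.20000.
Absolute risk reduction = 0.20000 − 0.06209 = 0.13791
NNT = 1 / ARR = 1 / 0.13791 = 7.251 → round up → 8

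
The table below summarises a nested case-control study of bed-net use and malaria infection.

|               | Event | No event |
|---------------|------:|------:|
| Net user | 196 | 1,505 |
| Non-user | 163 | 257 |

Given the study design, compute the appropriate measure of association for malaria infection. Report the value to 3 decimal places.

Cells: a = 196, b = 1505, c = 163, d = 257.
This is a nested case-control study: participants were sampled on outcome status, so risks in the source population cannot be estimated directly — relative risk is not valid here. The odds ratio is the appropriate measure.
OR = (a·d)/(b·c) = (196 × 257) / (1505 × 163) = 50372 / 245315 = 0.20534

0.205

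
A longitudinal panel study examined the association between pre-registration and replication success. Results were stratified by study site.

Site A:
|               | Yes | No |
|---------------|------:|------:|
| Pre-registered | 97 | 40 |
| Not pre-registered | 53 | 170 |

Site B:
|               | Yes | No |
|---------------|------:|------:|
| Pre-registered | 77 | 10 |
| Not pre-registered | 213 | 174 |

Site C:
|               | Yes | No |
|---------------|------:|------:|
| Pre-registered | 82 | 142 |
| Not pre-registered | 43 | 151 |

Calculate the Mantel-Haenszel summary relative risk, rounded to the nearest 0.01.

RR_MH = Σ(aᵢ·n₀ᵢ/nᵢ) / Σ(cᵢ·n₁ᵢ/nᵢ), with n₁ᵢ = aᵢ+bᵢ (exposed), n₀ᵢ = cᵢ+dᵢ (unexposed), nᵢ = n₁ᵢ+n₀ᵢ.
Stratum 1 (Site A): n₁ = 137, n₀ = 223, n = 360; a·n₀/n = 97·223/360 = 60.0861; c·n₁/n = 53·137/360 = 20.1694
Stratum 2 (Site B): n₁ = 87, n₀ = 387, n = 474; a·n₀/n = 77·387/474 = 62.8671; c·n₁/n = 213·87/474 = 39.0949
Stratum 3 (Site C): n₁ = 224, n₀ = 194, n = 418; a·n₀/n = 82·194/418 = 38.0574; c·n₁/n = 43·224/418 = 23.0431
RR_MH = (60.0861 + 62.8671 + 38.0574) / (20.1694 + 39.0949 + 23.0431) = 161.0106 / 82.3074 = 1.95621

1.96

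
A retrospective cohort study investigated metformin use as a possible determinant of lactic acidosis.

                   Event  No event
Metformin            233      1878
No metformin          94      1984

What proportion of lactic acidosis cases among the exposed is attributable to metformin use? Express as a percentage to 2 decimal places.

Cells: a = 233, b = 1878, c = 94, d = 1984.
Risk in exposed = 233/2111 = 0.11037; risk in unexposed = 94/2078 = 0.04524.
RR = 0.11037/0.04524 = 2.43998
AR% = (RR − 1)/RR × 100 = (2.43998 − 1)/2.43998 × 100 = 59.0160%

59.02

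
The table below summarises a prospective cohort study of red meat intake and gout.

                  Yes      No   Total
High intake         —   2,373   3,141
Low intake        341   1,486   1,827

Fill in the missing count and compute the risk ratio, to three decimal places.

The missing cell is in the exposed row: 3141 − 2373 = 768.
So a = 768, b = 2373, c = 341, d = 1486.
RR = [a/(a+b)] / [c/(c+d)] = (768/3141) / (341/1827) = 0.24451/0.18664 = 1.31002

1.310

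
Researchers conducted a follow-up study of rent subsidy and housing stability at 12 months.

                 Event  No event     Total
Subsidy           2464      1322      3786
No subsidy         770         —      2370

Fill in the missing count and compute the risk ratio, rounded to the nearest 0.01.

The missing cell is in the unexposed row: 2370 − 770 = 1600.
So a = 2464, b = 1322, c = 770, d = 1600.
RR = [a/(a+b)] / [c/(c+d)] = (2464/3786) / (770/2370) = 0.65082/0.32489 = 2.00317

2.00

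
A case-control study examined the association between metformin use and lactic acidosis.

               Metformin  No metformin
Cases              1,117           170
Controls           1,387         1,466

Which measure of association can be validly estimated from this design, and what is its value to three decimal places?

Reading the table with exposure as columns: a = 1117 (Metformin, case), b = 1387 (Metformin, non-case), c = 170 (No metformin, case), d = 1466.
This is a case-control study: participants were sampled on outcome status, so risks in the source population cannot be estimated directly — relative risk is not valid here. The odds ratio is the appropriate measure.
OR = (a·d)/(b·c) = (1117 × 1466) / (1387 × 170) = 1637522 / 235790 = 6.94483

6.945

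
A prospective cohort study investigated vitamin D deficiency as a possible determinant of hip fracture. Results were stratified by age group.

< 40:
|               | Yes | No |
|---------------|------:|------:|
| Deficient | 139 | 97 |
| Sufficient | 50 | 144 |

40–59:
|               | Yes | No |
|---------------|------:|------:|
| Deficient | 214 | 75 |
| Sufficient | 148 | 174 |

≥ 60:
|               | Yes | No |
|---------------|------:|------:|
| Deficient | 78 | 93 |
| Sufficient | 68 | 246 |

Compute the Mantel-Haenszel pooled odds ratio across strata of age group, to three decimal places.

3.461

OR_MH = Σ(aᵢdᵢ/nᵢ) / Σ(bᵢcᵢ/nᵢ), where nᵢ is the stratum total.
Stratum 1 (< 40): n = 430; a·d/n = 139·144/430 = 46.5488; b·c/n = 97·50/430 = 11.2791
Stratum 2 (40–59): n = 611; a·d/n = 214·174/611 = 60.9427; b·c/n = 75·148/611 = 18.1669
Stratum 3 (≥ 60): n = 485; a·d/n = 78·246/485 = 39.5629; b·c/n = 93·68/485 = 13.0392
OR_MH = (46.5488 + 60.9427 + 39.5629) / (11.2791 + 18.1669 + 13.0392) = 147.0544 / 42.4852 = 3.46131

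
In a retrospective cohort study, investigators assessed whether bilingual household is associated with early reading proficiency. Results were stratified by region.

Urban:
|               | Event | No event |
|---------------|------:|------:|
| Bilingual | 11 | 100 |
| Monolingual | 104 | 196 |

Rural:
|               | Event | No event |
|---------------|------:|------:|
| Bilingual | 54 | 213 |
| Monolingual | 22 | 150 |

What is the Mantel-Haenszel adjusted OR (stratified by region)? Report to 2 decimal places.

OR_MH = Σ(aᵢdᵢ/nᵢ) / Σ(bᵢcᵢ/nᵢ), where nᵢ is the stratum total.
Stratum 1 (Urban): n = 411; a·d/n = 11·196/411 = 5.2457; b·c/n = 100·104/411 = 25.3041
Stratum 2 (Rural): n = 439; a·d/n = 54·150/439 = 18.4510; b·c/n = 213·22/439 = 10.6743
OR_MH = (5.2457 + 18.4510) / (25.3041 + 10.6743) = 23.6968 / 35.9784 = 0.65864

0.66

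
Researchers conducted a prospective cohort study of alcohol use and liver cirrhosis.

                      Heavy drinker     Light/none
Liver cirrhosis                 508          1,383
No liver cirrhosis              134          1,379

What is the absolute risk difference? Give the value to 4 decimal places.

Reading the table with exposure as columns: a = 508 (Heavy drinker, case), b = 134 (Heavy drinker, non-case), c = 1383 (Light/none, case), d = 1379.
Risk in exposed = 508/642 = 0.791277; risk in unexposed = 1383/2762 = 0.500724.
Risk difference = 0.791277 − 0.500724 = 0.290553

0.2906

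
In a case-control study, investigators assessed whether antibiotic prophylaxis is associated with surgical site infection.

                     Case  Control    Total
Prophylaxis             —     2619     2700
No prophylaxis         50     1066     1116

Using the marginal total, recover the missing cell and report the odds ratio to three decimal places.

The missing cell is in the exposed row: 2700 − 2619 = 81.
So a = 81, b = 2619, c = 50, d = 1066.
OR = (a·d)/(b·c) = (81 × 1066) / (2619 × 50) = 86346 / 130950 = 0.65938

0.659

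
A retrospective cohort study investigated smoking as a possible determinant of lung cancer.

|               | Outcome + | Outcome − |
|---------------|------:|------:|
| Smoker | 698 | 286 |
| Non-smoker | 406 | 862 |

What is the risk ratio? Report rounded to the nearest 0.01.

2.22

Cells: a = 698, b = 286, c = 406, d = 862.
Risk in exposed = 698/984 = 0.70935; risk in unexposed = 406/1268 = 0.32019.
RR = 0.70935 / 0.32019 = 2.21541
The risk among the exposed is 2.22 times that among the unexposed.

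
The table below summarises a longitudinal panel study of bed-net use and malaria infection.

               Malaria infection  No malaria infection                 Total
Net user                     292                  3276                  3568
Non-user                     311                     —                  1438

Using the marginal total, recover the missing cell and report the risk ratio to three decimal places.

0.378

The missing cell is in the unexposed row: 1438 − 311 = 1127.
So a = 292, b = 3276, c = 311, d = 1127.
RR = [a/(a+b)] / [c/(c+d)] = (292/3568) / (311/1438) = 0.08184/0.21627 = 0.37840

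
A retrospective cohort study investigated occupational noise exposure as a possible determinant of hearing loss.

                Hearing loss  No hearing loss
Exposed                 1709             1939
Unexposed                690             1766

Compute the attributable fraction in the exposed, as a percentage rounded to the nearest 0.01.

40.03

Cells: a = 1709, b = 1939, c = 690, d = 1766.
Risk in exposed = 1709/3648 = 0.46848; risk in unexposed = 690/2456 = 0.28094.
RR = 0.46848/0.28094 = 1.66750
AR% = (RR − 1)/RR × 100 = (1.66750 − 1)/1.66750 × 100 = 40.0301%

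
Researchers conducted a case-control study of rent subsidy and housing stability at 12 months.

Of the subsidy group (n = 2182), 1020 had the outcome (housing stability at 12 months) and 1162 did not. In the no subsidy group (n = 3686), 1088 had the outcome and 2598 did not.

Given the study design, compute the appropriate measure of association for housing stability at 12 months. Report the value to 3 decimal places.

From the description: a = 1020, b = 1162, c = 1088, d = 2598.
This is a case-control study: participants were sampled on outcome status, so risks in the source population cannot be estimated directly — relative risk is not valid here. The odds ratio is the appropriate measure.
OR = (a·d)/(b·c) = (1020 × 2598) / (1162 × 1088) = 2649960 / 1264256 = 2.09606

2.096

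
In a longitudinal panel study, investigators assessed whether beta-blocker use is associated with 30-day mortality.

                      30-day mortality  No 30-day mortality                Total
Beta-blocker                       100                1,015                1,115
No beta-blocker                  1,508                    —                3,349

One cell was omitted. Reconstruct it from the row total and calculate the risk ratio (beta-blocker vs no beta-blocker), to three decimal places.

0.199

The missing cell is in the unexposed row: 3349 − 1508 = 1841.
So a = 100, b = 1015, c = 1508, d = 1841.
RR = [a/(a+b)] / [c/(c+d)] = (100/1115) / (1508/3349) = 0.08969/0.45028 = 0.19918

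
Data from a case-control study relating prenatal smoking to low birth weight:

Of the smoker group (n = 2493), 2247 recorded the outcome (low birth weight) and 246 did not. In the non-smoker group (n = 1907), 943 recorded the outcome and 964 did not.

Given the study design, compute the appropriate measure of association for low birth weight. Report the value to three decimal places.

From the description: a = 2247, b = 246, c = 943, d = 964.
This is a case-control study: participants were sampled on outcome status, so risks in the source population cannot be estimated directly — relative risk is not valid here. The odds ratio is the appropriate measure.
OR = (a·d)/(b·c) = (2247 × 964) / (246 × 943) = 2166108 / 231978 = 9.33756

9.338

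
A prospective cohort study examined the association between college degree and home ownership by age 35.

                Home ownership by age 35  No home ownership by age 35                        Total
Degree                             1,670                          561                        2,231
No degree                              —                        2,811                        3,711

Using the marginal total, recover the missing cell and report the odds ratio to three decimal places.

The missing cell is in the unexposed row: 3711 − 2811 = 900.
So a = 1670, b = 561, c = 900, d = 2811.
OR = (a·d)/(b·c) = (1670 × 2811) / (561 × 900) = 4694370 / 504900 = 9.29762

9.298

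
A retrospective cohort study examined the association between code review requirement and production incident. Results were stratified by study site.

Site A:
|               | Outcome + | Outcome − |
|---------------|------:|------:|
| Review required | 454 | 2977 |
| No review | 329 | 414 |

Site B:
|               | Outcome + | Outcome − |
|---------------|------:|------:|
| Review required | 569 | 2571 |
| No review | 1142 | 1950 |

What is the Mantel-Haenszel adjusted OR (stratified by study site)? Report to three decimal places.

OR_MH = Σ(aᵢdᵢ/nᵢ) / Σ(bᵢcᵢ/nᵢ), where nᵢ is the stratum total.
Stratum 1 (Site A): n = 4174; a·d/n = 454·414/4174 = 45.0302; b·c/n = 2977·329/4174 = 234.6509
Stratum 2 (Site B): n = 6232; a·d/n = 569·1950/6232 = 178.0408; b·c/n = 2571·1142/6232 = 471.1300
OR_MH = (45.0302 + 178.0408) / (234.6509 + 471.1300) = 223.0709 / 705.7809 = 0.31606

0.316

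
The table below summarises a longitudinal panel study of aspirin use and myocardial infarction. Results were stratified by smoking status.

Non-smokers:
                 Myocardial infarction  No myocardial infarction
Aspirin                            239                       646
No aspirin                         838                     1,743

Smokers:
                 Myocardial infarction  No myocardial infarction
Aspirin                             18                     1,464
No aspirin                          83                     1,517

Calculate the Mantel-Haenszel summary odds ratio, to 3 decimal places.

OR_MH = Σ(aᵢdᵢ/nᵢ) / Σ(bᵢcᵢ/nᵢ), where nᵢ is the stratum total.
Stratum 1 (Non-smokers): n = 3466; a·d/n = 239·1743/3466 = 120.1896; b·c/n = 646·838/3466 = 156.1881
Stratum 2 (Smokers): n = 3082; a·d/n = 18·1517/3082 = 8.8598; b·c/n = 1464·83/3082 = 39.4263
OR_MH = (120.1896 + 8.8598) / (156.1881 + 39.4263) = 129.0494 / 195.6145 = 0.65971

0.660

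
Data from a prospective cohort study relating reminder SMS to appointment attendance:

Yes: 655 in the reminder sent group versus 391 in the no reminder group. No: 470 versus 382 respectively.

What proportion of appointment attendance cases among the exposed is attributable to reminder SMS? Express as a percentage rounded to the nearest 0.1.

13.1

From the description: a = 655, b = 470, c = 391, d = 382.
Risk in exposed = 655/1125 = 0.58222; risk in unexposed = 391/773 = 0.50582.
RR = 0.58222/0.50582 = 1.15104
AR% = (RR − 1)/RR × 100 = (1.15104 − 1)/1.15104 × 100 = 13.1223%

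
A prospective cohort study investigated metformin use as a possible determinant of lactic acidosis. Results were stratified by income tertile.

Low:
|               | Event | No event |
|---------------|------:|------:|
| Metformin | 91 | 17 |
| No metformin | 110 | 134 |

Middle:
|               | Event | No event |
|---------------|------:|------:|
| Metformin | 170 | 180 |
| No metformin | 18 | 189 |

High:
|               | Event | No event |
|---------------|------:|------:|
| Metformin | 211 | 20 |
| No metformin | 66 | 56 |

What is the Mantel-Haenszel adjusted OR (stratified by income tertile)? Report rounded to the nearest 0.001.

OR_MH = Σ(aᵢdᵢ/nᵢ) / Σ(bᵢcᵢ/nᵢ), where nᵢ is the stratum total.
Stratum 1 (Low): n = 352; a·d/n = 91·134/352 = 34.6420; b·c/n = 17·110/352 = 5.3125
Stratum 2 (Middle): n = 557; a·d/n = 170·189/557 = 57.6840; b·c/n = 180·18/557 = 5.8169
Stratum 3 (High): n = 353; a·d/n = 211·56/353 = 33.4731; b·c/n = 20·66/353 = 3.7394
OR_MH = (34.6420 + 57.6840 + 33.4731) / (5.3125 + 5.8169 + 3.7394) = 125.7992 / 14.8688 = 8.46064

8.461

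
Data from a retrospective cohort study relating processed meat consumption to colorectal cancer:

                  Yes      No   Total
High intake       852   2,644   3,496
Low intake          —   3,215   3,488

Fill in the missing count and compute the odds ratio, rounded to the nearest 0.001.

3.795

The missing cell is in the unexposed row: 3488 − 3215 = 273.
So a = 852, b = 2644, c = 273, d = 3215.
OR = (a·d)/(b·c) = (852 × 3215) / (2644 × 273) = 2739180 / 721812 = 3.79487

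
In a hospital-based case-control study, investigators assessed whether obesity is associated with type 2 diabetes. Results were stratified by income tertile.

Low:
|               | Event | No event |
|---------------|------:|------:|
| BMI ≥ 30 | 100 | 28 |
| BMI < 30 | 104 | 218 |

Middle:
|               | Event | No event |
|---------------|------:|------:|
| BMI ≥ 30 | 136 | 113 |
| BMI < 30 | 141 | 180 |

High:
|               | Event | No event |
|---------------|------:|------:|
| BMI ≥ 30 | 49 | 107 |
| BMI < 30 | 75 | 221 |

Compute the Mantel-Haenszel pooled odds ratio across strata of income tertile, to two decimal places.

2.21

OR_MH = Σ(aᵢdᵢ/nᵢ) / Σ(bᵢcᵢ/nᵢ), where nᵢ is the stratum total.
Stratum 1 (Low): n = 450; a·d/n = 100·218/450 = 48.4444; b·c/n = 28·104/450 = 6.4711
Stratum 2 (Middle): n = 570; a·d/n = 136·180/570 = 42.9474; b·c/n = 113·141/570 = 27.9526
Stratum 3 (High): n = 452; a·d/n = 49·221/452 = 23.9580; b·c/n = 107·75/452 = 17.7544
OR_MH = (48.4444 + 42.9474 + 23.9580) / (6.4711 + 27.9526 + 17.7544) = 115.3498 / 52.1782 = 2.21069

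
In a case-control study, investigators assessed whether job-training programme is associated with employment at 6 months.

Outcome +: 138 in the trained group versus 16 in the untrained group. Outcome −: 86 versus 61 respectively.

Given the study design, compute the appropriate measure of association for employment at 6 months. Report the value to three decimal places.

From the description: a = 138, b = 86, c = 16, d = 61.
This is a case-control study: participants were sampled on outcome status, so risks in the source population cannot be estimated directly — relative risk is not valid here. The odds ratio is the appropriate measure.
OR = (a·d)/(b·c) = (138 × 61) / (86 × 16) = 8418 / 1376 = 6.11773

6.118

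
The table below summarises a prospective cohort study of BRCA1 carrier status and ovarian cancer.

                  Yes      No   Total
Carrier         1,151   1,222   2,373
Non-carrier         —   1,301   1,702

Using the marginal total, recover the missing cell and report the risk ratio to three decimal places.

The missing cell is in the unexposed row: 1702 − 1301 = 401.
So a = 1151, b = 1222, c = 401, d = 1301.
RR = [a/(a+b)] / [c/(c+d)] = (1151/2373) / (401/1702) = 0.48504/0.23561 = 2.05870

2.059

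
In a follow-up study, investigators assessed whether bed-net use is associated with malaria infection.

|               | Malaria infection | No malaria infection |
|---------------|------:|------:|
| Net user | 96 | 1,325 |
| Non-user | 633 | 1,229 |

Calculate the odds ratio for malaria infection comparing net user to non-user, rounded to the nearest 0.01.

0.14

Cells: a = 96, b = 1325, c = 633, d = 1229.
OR = (a·d)/(b·c) = (96 × 1229) / (1325 × 633) = 117984 / 838725 = 0.14067
Exposure is associated with lower odds of malaria infection (OR = 0.14 < 1).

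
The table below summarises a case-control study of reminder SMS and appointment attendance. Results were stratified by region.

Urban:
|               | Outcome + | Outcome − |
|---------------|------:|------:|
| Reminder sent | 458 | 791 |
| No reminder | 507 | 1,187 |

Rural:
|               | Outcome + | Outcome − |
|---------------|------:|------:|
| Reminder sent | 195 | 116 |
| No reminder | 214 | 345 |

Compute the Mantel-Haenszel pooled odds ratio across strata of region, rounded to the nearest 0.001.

OR_MH = Σ(aᵢdᵢ/nᵢ) / Σ(bᵢcᵢ/nᵢ), where nᵢ is the stratum total.
Stratum 1 (Urban): n = 2943; a·d/n = 458·1187/2943 = 184.7251; b·c/n = 791·507/2943 = 136.2681
Stratum 2 (Rural): n = 870; a·d/n = 195·345/870 = 77.3276; b·c/n = 116·214/870 = 28.5333
OR_MH = (184.7251 + 77.3276) / (136.2681 + 28.5333) = 262.0527 / 164.8014 = 1.59011

1.590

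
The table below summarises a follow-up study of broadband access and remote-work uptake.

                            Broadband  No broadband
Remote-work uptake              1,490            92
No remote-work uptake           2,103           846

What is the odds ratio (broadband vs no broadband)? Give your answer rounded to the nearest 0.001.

Reading the table with exposure as columns: a = 1490 (Broadband, case), b = 2103 (Broadband, non-case), c = 92 (No broadband, case), d = 846.
OR = (a·d)/(b·c) = (1490 × 846) / (2103 × 92) = 1260540 / 193476 = 6.51523
The odds of remote-work uptake are about 6.52 times as high in the broadband group.

6.515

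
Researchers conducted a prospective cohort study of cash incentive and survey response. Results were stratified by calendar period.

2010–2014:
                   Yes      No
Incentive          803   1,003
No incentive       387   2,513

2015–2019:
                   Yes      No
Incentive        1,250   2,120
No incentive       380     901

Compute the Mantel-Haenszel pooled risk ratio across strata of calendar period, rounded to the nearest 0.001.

RR_MH = Σ(aᵢ·n₀ᵢ/nᵢ) / Σ(cᵢ·n₁ᵢ/nᵢ), with n₁ᵢ = aᵢ+bᵢ (exposed), n₀ᵢ = cᵢ+dᵢ (unexposed), nᵢ = n₁ᵢ+n₀ᵢ.
Stratum 1 (2010–2014): n₁ = 1806, n₀ = 2900, n = 4706; a·n₀/n = 803·2900/4706 = 494.8364; c·n₁/n = 387·1806/4706 = 148.5172
Stratum 2 (2015–2019): n₁ = 3370, n₀ = 1281, n = 4651; a·n₀/n = 1250·1281/4651 = 344.2808; c·n₁/n = 380·3370/4651 = 275.3386
RR_MH = (494.8364 + 344.2808) / (148.5172 + 275.3386) = 839.1172 / 423.8558 = 1.97972

1.980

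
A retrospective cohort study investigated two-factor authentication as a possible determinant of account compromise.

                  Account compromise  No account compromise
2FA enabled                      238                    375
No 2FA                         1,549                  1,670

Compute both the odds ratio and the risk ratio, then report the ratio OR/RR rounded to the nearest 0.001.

Cells: a = 238, b = 375, c = 1549, d = 1670.
OR = (238·1670)/(375·1549) = 397460/580875 = 0.68424
Risk in exposed = 238/613 = 0.38825; risk in unexposed = 1549/3219 = 0.48121; RR = 0.80684
OR/RR = 0.68424 / 0.80684 = 0.84806
The outcome is not rare, so the OR lies further from 1 than the RR.

0.848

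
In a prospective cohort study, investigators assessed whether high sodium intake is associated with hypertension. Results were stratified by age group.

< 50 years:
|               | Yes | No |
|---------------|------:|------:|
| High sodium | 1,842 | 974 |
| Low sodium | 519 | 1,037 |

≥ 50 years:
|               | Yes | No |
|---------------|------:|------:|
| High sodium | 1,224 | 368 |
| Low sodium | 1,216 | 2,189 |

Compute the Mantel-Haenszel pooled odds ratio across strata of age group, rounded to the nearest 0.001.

4.743

OR_MH = Σ(aᵢdᵢ/nᵢ) / Σ(bᵢcᵢ/nᵢ), where nᵢ is the stratum total.
Stratum 1 (< 50 years): n = 4372; a·d/n = 1842·1037/4372 = 436.9062; b·c/n = 974·519/4372 = 115.6235
Stratum 2 (≥ 50 years): n = 4997; a·d/n = 1224·2189/4997 = 536.1889; b·c/n = 368·1216/4997 = 89.5513
OR_MH = (436.9062 + 536.1889) / (115.6235 + 89.5513) = 973.0951 / 205.1748 = 4.74276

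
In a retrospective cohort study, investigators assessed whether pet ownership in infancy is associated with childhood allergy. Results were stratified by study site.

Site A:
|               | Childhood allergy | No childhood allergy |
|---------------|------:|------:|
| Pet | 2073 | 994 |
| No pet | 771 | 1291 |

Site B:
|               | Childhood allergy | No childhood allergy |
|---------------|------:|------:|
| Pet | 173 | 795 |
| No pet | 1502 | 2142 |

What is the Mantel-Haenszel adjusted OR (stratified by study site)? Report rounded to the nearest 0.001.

OR_MH = Σ(aᵢdᵢ/nᵢ) / Σ(bᵢcᵢ/nᵢ), where nᵢ is the stratum total.
Stratum 1 (Site A): n = 5129; a·d/n = 2073·1291/5129 = 521.7865; b·c/n = 994·771/5129 = 149.4198
Stratum 2 (Site B): n = 4612; a·d/n = 173·2142/4612 = 80.3482; b·c/n = 795·1502/4612 = 258.9094
OR_MH = (521.7865 + 80.3482) / (149.4198 + 258.9094) = 602.1347 / 408.3291 = 1.47463

1.475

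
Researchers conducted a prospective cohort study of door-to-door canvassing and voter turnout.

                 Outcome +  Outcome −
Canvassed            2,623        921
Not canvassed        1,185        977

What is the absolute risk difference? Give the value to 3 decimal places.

Cells: a = 2623, b = 921, c = 1185, d = 977.
Risk in exposed = 2623/3544 = 0.740124; risk in unexposed = 1185/2162 = 0.548104.
Risk difference = 0.740124 − 0.548104 = 0.192021

0.192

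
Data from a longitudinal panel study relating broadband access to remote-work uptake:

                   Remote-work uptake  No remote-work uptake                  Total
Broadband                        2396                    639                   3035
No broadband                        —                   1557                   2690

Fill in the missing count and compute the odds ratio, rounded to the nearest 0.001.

5.153

The missing cell is in the unexposed row: 2690 − 1557 = 1133.
So a = 2396, b = 639, c = 1133, d = 1557.
OR = (a·d)/(b·c) = (2396 × 1557) / (639 × 1133) = 3730572 / 723987 = 5.15282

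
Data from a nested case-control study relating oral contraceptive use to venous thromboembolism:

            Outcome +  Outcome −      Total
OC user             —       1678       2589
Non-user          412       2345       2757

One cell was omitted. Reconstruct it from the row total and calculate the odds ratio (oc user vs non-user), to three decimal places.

3.090

The missing cell is in the exposed row: 2589 − 1678 = 911.
So a = 911, b = 1678, c = 412, d = 2345.
OR = (a·d)/(b·c) = (911 × 2345) / (1678 × 412) = 2136295 / 691336 = 3.09010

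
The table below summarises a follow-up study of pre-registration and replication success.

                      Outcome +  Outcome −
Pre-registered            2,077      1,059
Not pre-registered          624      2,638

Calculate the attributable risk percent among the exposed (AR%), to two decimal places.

71.12

Cells: a = 2077, b = 1059, c = 624, d = 2638.
Risk in exposed = 2077/3136 = 0.66231; risk in unexposed = 624/3262 = 0.19129.
RR = 0.66231/0.19129 = 3.46226
AR% = (RR − 1)/RR × 100 = (3.46226 − 1)/3.46226 × 100 = 71.1171%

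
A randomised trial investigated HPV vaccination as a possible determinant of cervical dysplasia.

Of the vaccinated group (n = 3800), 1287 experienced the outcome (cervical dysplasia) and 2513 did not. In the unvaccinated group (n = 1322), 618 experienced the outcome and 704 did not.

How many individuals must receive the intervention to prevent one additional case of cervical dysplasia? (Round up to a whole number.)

Risk in treated group = 1287/3800 = 0.33868; risk in control = 618/1322 = 0.46747.
Absolute risk reduction = 0.46747 − 0.33868 = 0.12879
NNT = 1 / ARR = 1 / 0.12879 = 7.765 → round up → 8

8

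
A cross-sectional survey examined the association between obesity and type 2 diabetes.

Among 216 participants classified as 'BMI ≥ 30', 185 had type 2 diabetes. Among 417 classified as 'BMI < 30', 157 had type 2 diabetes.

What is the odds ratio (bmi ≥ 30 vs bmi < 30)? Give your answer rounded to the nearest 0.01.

From the description: a = 185, b = 31, c = 157, d = 260.
OR = (a·d)/(b·c) = (185 × 260) / (31 × 157) = 48100 / 4867 = 9.88288
The odds of type 2 diabetes are about 9.88 times as high in the bmi ≥ 30 group.

9.88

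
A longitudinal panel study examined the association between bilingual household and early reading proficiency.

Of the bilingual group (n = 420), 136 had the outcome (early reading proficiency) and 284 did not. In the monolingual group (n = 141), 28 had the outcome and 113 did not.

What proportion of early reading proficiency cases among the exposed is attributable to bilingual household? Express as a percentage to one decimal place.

38.7

From the description: a = 136, b = 284, c = 28, d = 113.
Risk in exposed = 136/420 = 0.32381; risk in unexposed = 28/141 = 0.19858.
RR = 0.32381/0.19858 = 1.63061
AR% = (RR − 1)/RR × 100 = (1.63061 − 1)/1.63061 × 100 = 38.6733%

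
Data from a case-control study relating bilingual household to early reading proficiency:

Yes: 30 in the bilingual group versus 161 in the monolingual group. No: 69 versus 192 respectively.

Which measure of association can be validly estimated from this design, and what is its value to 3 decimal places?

0.518

From the description: a = 30, b = 69, c = 161, d = 192.
This is a case-control study: participants were sampled on outcome status, so risks in the source population cannot be estimated directly — relative risk is not valid here. The odds ratio is the appropriate measure.
OR = (a·d)/(b·c) = (30 × 192) / (69 × 161) = 5760 / 11109 = 0.51850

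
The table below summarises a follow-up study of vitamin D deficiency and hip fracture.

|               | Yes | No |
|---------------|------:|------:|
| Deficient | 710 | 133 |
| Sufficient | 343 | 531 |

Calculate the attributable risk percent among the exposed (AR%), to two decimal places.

Cells: a = 710, b = 133, c = 343, d = 531.
Risk in exposed = 710/843 = 0.84223; risk in unexposed = 343/874 = 0.39245.
RR = 0.84223/0.39245 = 2.14609
AR% = (RR − 1)/RR × 100 = (2.14609 − 1)/2.14609 × 100 = 53.4036%

53.40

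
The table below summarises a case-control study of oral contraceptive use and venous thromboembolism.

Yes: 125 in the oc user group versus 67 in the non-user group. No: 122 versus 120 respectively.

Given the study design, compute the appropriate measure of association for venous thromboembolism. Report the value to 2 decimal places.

1.84

From the description: a = 125, b = 122, c = 67, d = 120.
This is a case-control study: participants were sampled on outcome status, so risks in the source population cannot be estimated directly — relative risk is not valid here. The odds ratio is the appropriate measure.
OR = (a·d)/(b·c) = (125 × 120) / (122 × 67) = 15000 / 8174 = 1.83509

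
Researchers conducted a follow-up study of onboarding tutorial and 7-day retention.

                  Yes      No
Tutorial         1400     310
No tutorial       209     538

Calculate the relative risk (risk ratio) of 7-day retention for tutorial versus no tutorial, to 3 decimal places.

2.926

Cells: a = 1400, b = 310, c = 209, d = 538.
Risk in exposed = 1400/1710 = 0.81871; risk in unexposed = 209/747 = 0.27979.
RR = 0.81871 / 0.27979 = 2.92622
The risk among the exposed is 2.93 times that among the unexposed.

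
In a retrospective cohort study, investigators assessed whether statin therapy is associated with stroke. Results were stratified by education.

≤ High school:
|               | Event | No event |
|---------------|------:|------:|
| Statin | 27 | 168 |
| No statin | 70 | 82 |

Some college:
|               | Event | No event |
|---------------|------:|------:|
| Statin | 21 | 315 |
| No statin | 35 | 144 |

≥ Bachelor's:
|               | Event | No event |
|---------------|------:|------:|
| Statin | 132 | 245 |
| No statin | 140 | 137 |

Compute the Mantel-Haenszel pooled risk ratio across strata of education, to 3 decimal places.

0.525

RR_MH = Σ(aᵢ·n₀ᵢ/nᵢ) / Σ(cᵢ·n₁ᵢ/nᵢ), with n₁ᵢ = aᵢ+bᵢ (exposed), n₀ᵢ = cᵢ+dᵢ (unexposed), nᵢ = n₁ᵢ+n₀ᵢ.
Stratum 1 (≤ High school): n₁ = 195, n₀ = 152, n = 347; a·n₀/n = 27·152/347 = 11.8271; c·n₁/n = 70·195/347 = 39.3372
Stratum 2 (Some college): n₁ = 336, n₀ = 179, n = 515; a·n₀/n = 21·179/515 = 7.2990; c·n₁/n = 35·336/515 = 22.8350
Stratum 3 (≥ Bachelor's): n₁ = 377, n₀ = 277, n = 654; a·n₀/n = 132·277/654 = 55.9083; c·n₁/n = 140·377/654 = 80.7034
RR_MH = (11.8271 + 7.2990 + 55.9083) / (39.3372 + 22.8350 + 80.7034) = 75.0344 / 142.8755 = 0.52517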